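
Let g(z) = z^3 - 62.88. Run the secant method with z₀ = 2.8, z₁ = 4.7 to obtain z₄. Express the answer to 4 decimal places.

3.9788

g(2.8) = -40.928000, g(4.7) = 40.943000
z₂ = 4.700000 − 40.943000·(4.700000 − 2.800000) / (40.943000 − (-40.928000)) = 4.700000 − (77.791700)/(81.871000) = 3.749826
g(3.749826) = -10.152968
z₃ = 3.749826 − (-10.152968)·(3.749826 − 4.700000) / (-10.152968 − 40.943000) = 3.749826 − (9.647086)/(-51.095968) = 3.938629
g(3.938629) = -1.780832
z₄ = 3.938629 − (-1.780832)·(3.938629 − 3.749826) / (-1.780832 − (-10.152968)) = 3.938629 − (-0.336227)/(8.372136) = 3.978789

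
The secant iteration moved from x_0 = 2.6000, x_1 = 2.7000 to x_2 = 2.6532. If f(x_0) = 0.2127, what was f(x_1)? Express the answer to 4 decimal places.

-0.1871

The secant line through (2.6000, 0.2127) and (2.7000, f(x_1)) crosses zero at x_2 = 2.6532.
So (2.6000, 0.2127), (2.7000, f(x_1)), (2.6532, 0) are collinear:
f(x_1) = 0.2127 · (2.7000 − 2.6532) / (2.6000 − 2.6532) = 0.2127 · (0.046800)/(-0.053200) = -0.187112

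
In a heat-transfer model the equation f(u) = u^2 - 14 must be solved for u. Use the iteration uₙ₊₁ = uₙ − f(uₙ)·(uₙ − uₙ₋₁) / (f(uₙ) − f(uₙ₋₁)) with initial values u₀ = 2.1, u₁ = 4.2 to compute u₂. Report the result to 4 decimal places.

3.6222

f(2.1) = -9.590000, f(4.2) = 3.640000
u₂ = 4.200000 − 3.640000·(4.200000 − 2.100000) / (3.640000 − (-9.590000)) = 4.200000 − (7.644000)/(13.230000) = 3.622222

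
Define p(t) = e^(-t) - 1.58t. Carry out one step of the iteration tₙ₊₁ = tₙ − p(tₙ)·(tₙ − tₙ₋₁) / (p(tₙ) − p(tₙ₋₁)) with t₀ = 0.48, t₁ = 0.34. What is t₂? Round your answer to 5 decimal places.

p(0.48) = -0.1396166, p(0.34) = 0.1745703
t₂ = 0.3400000 − 0.1745703·(0.3400000 − 0.4800000) / (0.1745703 − (-0.1396166)) = 0.3400000 − (-0.0244398)/(0.3141869) = 0.4177876

0.41779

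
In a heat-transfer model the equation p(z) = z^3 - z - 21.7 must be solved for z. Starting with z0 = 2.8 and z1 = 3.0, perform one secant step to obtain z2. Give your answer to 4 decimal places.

2.9051

p(2.8) = -2.548000, p(3.0) = 2.300000
z2 = 3.000000 − 2.300000·(3.000000 − 2.800000) / (2.300000 − (-2.548000)) = 3.000000 − (0.460000)/(4.848000) = 2.905116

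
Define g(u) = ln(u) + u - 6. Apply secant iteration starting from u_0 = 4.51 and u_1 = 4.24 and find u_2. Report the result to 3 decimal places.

4.497

g(4.51) = 0.01630, g(4.24) = -0.31544
u_2 = 4.24000 − (-0.31544)·(4.24000 − 4.51000) / (-0.31544 − 0.01630) = 4.24000 − (0.08517)/(-0.33173) = 4.49674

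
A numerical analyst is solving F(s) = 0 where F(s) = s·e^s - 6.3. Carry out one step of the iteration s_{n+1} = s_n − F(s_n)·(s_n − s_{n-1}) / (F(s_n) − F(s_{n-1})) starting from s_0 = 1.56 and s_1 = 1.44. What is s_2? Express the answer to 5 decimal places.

F(1.56) = 1.1237611, F(1.44) = -0.2221980
s_2 = 1.4400000 − (-0.2221980)·(1.4400000 − 1.5600000) / (-0.2221980 − 1.1237611) = 1.4400000 − (0.0266638)/(-1.3459592) = 1.4598102

1.45981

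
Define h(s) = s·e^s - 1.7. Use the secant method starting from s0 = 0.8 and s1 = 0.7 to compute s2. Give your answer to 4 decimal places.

h(0.8) = 0.080433, h(0.7) = -0.290373
s2 = 0.700000 − (-0.290373)·(0.700000 − 0.800000) / (-0.290373 − 0.080433) = 0.700000 − (0.029037)/(-0.370806) = 0.778309

0.7783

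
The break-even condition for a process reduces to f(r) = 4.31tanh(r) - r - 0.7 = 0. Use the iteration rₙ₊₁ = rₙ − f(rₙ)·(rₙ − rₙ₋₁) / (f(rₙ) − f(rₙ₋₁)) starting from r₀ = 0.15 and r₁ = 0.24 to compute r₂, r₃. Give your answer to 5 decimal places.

f(0.15) = -0.2083055, f(0.24) = 0.0749867
r₂ = 0.2400000 − 0.0749867·(0.2400000 − 0.1500000) / (0.0749867 − (-0.2083055)) = 0.2400000 − (0.0067488)/(0.2832922) = 0.2161772
f(0.2161772) = 0.0012990
r₃ = 0.2161772 − 0.0012990·(0.2161772 − 0.2400000) / (0.0012990 − 0.0749867) = 0.2161772 − (-0.0000309)/(-0.0736877) = 0.2157573

0.21618, 0.21576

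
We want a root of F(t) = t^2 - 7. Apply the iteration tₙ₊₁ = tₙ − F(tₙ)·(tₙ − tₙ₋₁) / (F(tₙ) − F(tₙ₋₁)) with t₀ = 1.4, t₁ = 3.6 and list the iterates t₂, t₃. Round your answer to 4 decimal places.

2.4080, 2.6080

F(1.4) = -5.040000, F(3.6) = 5.960000
t₂ = 3.600000 − 5.960000·(3.600000 − 1.400000) / (5.960000 − (-5.040000)) = 3.600000 − (13.112000)/(11.000000) = 2.408000
F(2.408000) = -1.201536
t₃ = 2.408000 − (-1.201536)·(2.408000 − 3.600000) / (-1.201536 − 5.960000) = 2.408000 − (1.432231)/(-7.161536) = 2.607989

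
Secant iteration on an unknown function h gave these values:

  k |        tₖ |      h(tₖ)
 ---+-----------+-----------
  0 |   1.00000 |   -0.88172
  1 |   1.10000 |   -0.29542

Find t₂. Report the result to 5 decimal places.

1.15039

t₂ = 1.10000 − (-0.29542)·(1.10000 − 1.00000) / (-0.29542 − (-0.88172))
   = 1.10000 − (-0.0295420)/(0.5863000) = 1.1503872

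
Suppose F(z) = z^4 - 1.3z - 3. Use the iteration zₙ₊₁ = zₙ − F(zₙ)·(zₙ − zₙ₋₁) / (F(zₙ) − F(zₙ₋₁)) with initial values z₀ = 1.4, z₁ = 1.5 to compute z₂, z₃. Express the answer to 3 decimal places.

F(1.4) = -0.97840, F(1.5) = 0.11250
z₂ = 1.50000 − 0.11250·(1.50000 − 1.40000) / (0.11250 − (-0.97840)) = 1.50000 − (0.01125)/(1.09090) = 1.48969
F(1.48969) = -0.01188
z₃ = 1.48969 − (-0.01188)·(1.48969 − 1.50000) / (-0.01188 − 0.11250) = 1.48969 − (0.00012)/(-0.12438) = 1.49067

1.490, 1.491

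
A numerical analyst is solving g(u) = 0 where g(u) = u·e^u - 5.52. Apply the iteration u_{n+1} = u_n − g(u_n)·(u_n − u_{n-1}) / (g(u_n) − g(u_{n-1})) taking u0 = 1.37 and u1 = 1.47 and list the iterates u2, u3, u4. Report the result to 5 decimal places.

g(1.37) = -0.1285695, g(1.47) = 0.8733757
u2 = 1.4700000 − 0.8733757·(1.4700000 − 1.3700000) / (0.8733757 − (-0.1285695)) = 1.4700000 − (0.0873376)/(1.0019452) = 1.3828320
g(1.3828320) = -0.0077904
u3 = 1.3828320 − (-0.0077904)·(1.3828320 − 1.4700000) / (-0.0077904 − 0.8733757) = 1.3828320 − (0.0006791)/(-0.8811661) = 1.3836026
g(1.3836026) = -0.0004664
u4 = 1.3836026 − (-0.0004664)·(1.3836026 − 1.3828320) / (-0.0004664 − (-0.0077904)) = 1.3836026 − (-0.0000004)/(0.0073240) = 1.3836517

1.38283, 1.38360, 1.38365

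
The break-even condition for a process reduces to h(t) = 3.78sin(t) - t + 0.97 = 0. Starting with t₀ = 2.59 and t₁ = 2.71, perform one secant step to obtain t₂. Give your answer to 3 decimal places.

2.673

h(2.59) = 0.36089, h(2.71) = -0.15876
t₂ = 2.71000 − (-0.15876)·(2.71000 − 2.59000) / (-0.15876 − 0.36089) = 2.71000 − (-0.01905)/(-0.51965) = 2.67334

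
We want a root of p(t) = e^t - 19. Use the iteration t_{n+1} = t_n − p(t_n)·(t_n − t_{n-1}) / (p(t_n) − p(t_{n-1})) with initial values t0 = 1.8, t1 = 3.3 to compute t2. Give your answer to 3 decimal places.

p(1.8) = -12.95035, p(3.3) = 8.11264
t2 = 3.30000 − 8.11264·(3.30000 − 1.80000) / (8.11264 − (-12.95035)) = 3.30000 − (12.16896)/(21.06299) = 2.72226

2.722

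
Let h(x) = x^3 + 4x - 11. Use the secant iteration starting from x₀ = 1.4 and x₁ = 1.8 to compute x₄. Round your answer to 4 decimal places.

1.6424

h(1.4) = -2.656000, h(1.8) = 2.032000
x₂ = 1.800000 − 2.032000·(1.800000 − 1.400000) / (2.032000 − (-2.656000)) = 1.800000 − (0.812800)/(4.688000) = 1.626621
h(1.626621) = -0.189644
x₃ = 1.626621 − (-0.189644)·(1.626621 − 1.800000) / (-0.189644 − 2.032000) = 1.626621 − (0.032880)/(-2.221644) = 1.641421
h(1.641421) = -0.011895
x₄ = 1.641421 − (-0.011895)·(1.641421 − 1.626621) / (-0.011895 − (-0.189644)) = 1.641421 − (-0.000176)/(0.177750) = 1.642412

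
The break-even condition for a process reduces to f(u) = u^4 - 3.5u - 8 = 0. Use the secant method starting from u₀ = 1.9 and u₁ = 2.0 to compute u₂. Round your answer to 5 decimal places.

1.96180

f(1.9) = -1.6179000, f(2.0) = 1.0000000
u₂ = 2.0000000 − 1.0000000·(2.0000000 − 1.9000000) / (1.0000000 − (-1.6179000)) = 2.0000000 − (0.1000000)/(2.6179000) = 1.9618014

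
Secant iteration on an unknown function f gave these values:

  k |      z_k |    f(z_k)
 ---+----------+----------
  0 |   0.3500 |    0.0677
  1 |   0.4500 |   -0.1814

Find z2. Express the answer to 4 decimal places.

0.3772

z2 = 0.4500 − (-0.1814)·(0.4500 − 0.3500) / (-0.1814 − 0.0677)
   = 0.4500 − (-0.018140)/(-0.249100) = 0.377178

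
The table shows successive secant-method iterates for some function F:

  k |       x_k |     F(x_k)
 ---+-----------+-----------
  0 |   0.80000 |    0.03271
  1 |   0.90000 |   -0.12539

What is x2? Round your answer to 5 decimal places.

x2 = 0.90000 − (-0.12539)·(0.90000 − 0.80000) / (-0.12539 − 0.03271)
   = 0.90000 − (-0.0125390)/(-0.1581000) = 0.8206894

0.82069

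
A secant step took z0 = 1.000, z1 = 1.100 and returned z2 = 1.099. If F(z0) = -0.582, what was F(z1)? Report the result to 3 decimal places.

The secant line through (1.000, -0.582) and (1.100, F(z1)) crosses zero at z2 = 1.099.
So (1.000, -0.582), (1.100, F(z1)), (1.099, 0) are collinear:
F(z1) = -0.582 · (1.100 − 1.099) / (1.000 − 1.099) = -0.582 · (0.00100)/(-0.09900) = 0.00588

0.006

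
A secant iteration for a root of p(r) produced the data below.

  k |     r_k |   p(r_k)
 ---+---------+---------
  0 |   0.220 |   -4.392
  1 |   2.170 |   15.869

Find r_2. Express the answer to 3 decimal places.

r_2 = 2.170 − 15.869·(2.170 − 0.220) / (15.869 − (-4.392))
   = 2.170 − (30.94455)/(20.26100) = 0.64270

0.643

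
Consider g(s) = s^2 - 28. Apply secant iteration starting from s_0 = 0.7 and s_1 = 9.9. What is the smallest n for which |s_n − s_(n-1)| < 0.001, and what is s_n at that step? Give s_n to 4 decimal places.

g(0.7) = -27.510000, g(9.9) = 70.010000
s_2 = 9.900000 − 70.010000·(9.200000)/(97.520000) = 3.295283;  |Δ| = 6.604717
g(3.295283) = -17.141110
s_3 = 3.295283 − (-17.141110)·(-6.604717)/(-87.151110) = 4.594316;  |Δ| = 1.299033
g(4.594316) = -6.892259
s_4 = 4.594316 − (-6.892259)·(1.299033)/(10.248851) = 5.467904;  |Δ| = 0.873588
g(5.467904) = 1.897976
s_5 = 5.467904 − 1.897976·(0.873588)/(8.790235) = 5.279280;  |Δ| = 0.188624
g(5.279280) = -0.129201
s_6 = 5.279280 − (-0.129201)·(-0.188624)/(-2.027176) = 5.291302;  |Δ| = 0.012022
g(5.291302) = -0.002123
s_7 = 5.291302 − (-0.002123)·(0.012022)/(0.127078) = 5.291503;  |Δ| = 0.000201
|s_7 − s_6| = 0.000201 < 0.001

n = 7, s_n = 5.2915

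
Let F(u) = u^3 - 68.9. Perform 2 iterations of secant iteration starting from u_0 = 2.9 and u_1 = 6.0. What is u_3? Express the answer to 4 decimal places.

3.9231

F(2.9) = -44.511000, F(6.0) = 147.100000
u_2 = 6.000000 − 147.100000·(6.000000 − 2.900000) / (147.100000 − (-44.511000)) = 6.000000 − (456.010000)/(191.611000) = 3.620126
F(3.620126) = -21.457111
u_3 = 3.620126 − (-21.457111)·(3.620126 − 6.000000) / (-21.457111 − 147.100000) = 3.620126 − (51.065216)/(-168.557111) = 3.923081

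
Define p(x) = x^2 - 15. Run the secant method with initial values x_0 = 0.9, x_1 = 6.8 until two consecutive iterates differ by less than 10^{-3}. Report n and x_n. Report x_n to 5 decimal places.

p(0.9) = -14.1900000, p(6.8) = 31.2400000
x_2 = 6.8000000 − 31.2400000·(5.9000000)/(45.4300000) = 2.7428571;  |Δ| = 4.0571429
p(2.7428571) = -7.4767347
x_3 = 2.7428571 − (-7.4767347)·(-4.0571429)/(-38.7167347) = 3.5263473;  |Δ| = 0.7834902
p(3.5263473) = -2.5648747
x_4 = 3.5263473 − (-2.5648747)·(0.7834902)/(4.9118600) = 3.9354701;  |Δ| = 0.4091228
p(3.9354701) = 0.4879252
x_5 = 3.9354701 − 0.4879252·(0.4091228)/(3.0527999) = 3.8700805;  |Δ| = 0.0653896
p(3.8700805) = -0.0224766
x_6 = 3.8700805 − (-0.0224766)·(-0.0653896)/(-0.5104018) = 3.8729601;  |Δ| = 0.0028796
p(3.8729601) = -0.0001800
x_7 = 3.8729601 − (-0.0001800)·(0.0028796)/(0.0222966) = 3.8729834;  |Δ| = 0.0000232
|x_7 − x_6| = 0.0000232 < 10^{-3}

n = 7, x_n = 3.87298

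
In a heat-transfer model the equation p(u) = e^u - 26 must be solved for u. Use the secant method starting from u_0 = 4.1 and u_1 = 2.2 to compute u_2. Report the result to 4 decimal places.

2.8285

p(4.1) = 34.340288, p(2.2) = -16.974987
u_2 = 2.200000 − (-16.974987)·(2.200000 − 4.100000) / (-16.974987 − 34.340288) = 2.200000 − (32.252474)/(-51.315274) = 2.828516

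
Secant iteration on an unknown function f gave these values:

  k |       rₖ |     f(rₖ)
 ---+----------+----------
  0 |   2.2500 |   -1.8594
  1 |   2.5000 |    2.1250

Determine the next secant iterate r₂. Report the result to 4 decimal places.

r₂ = 2.5000 − 2.1250·(2.5000 − 2.2500) / (2.1250 − (-1.8594))
   = 2.5000 − (0.531250)/(3.984400) = 2.366668

2.3667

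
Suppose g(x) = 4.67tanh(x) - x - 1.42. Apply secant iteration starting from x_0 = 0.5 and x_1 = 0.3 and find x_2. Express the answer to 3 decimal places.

g(0.5) = 0.23809, g(0.3) = -0.35957
x_2 = 0.30000 − (-0.35957)·(0.30000 − 0.50000) / (-0.35957 − 0.23809) = 0.30000 − (0.07191)/(-0.59766) = 0.42033

0.420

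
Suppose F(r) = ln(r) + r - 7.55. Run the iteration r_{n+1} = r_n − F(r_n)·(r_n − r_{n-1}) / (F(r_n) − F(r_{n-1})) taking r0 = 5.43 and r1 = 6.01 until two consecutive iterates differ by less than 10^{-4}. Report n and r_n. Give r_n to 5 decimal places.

F(5.43) = -0.4280609, F(6.01) = 0.2534247
r2 = 6.0100000 − 0.2534247·(0.5800000)/(0.6814856) = 5.7943148;  |Δ| = 0.2156852
F(5.7943148) = 0.0011920
r3 = 5.7943148 − 0.0011920·(-0.2156852)/(-0.2522327) = 5.7932955;  |Δ| = 0.0010193
F(5.7932955) = -0.0000032
r4 = 5.7932955 − (-0.0000032)·(-0.0010193)/(-0.0011953) = 5.7932982;  |Δ| = 0.0000027
|r4 − r3| = 0.0000027 < 10^{-4}

n = 4, r_n = 5.79330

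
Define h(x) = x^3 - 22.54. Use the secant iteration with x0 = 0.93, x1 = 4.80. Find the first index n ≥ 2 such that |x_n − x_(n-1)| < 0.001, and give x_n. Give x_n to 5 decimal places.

h(0.93) = -21.7356430, h(4.80) = 88.0520000
x2 = 4.8000000 − 88.0520000·(3.8700000)/(109.7876430) = 1.6961786;  |Δ| = 3.1038214
h(1.6961786) = -17.6600574
x3 = 1.6961786 − (-17.6600574)·(-3.1038214)/(-105.7120574) = 2.2146971;  |Δ| = 0.5185186
h(2.2146971) = -11.6771688
x4 = 2.2146971 − (-11.6771688)·(0.5185186)/(5.9828886) = 3.2267215;  |Δ| = 1.0120243
h(3.2267215) = 11.0557574
x5 = 3.2267215 − 11.0557574·(1.0120243)/(22.7329262) = 2.7345413;  |Δ| = 0.4921802
h(2.7345413) = -2.0918765
x6 = 2.7345413 − (-2.0918765)·(-0.4921802)/(-13.1476339) = 2.8128505;  |Δ| = 0.0783092
h(2.8128505) = -0.2843680
x7 = 2.8128505 − (-0.2843680)·(0.0783092)/(1.8075084) = 2.8251705;  |Δ| = 0.0123201
h(2.8251705) = 0.0093485
x8 = 2.8251705 − 0.0093485·(0.0123201)/(0.2937165) = 2.8247784;  |Δ| = 0.0003921
|x8 − x7| = 0.0003921 < 0.001

n = 8, x_n = 2.82478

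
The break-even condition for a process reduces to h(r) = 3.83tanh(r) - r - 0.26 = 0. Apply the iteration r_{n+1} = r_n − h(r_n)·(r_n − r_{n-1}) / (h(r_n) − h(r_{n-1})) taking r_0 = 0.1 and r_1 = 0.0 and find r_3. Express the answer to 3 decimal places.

h(0.1) = 0.02173, h(0.0) = -0.26000
r_2 = 0.00000 − (-0.26000)·(0.00000 − 0.10000) / (-0.26000 − 0.02173) = 0.00000 − (0.02600)/(-0.28173) = 0.09229
h(0.09229) = 0.00017
r_3 = 0.09229 − 0.00017·(0.09229 − 0.00000) / (0.00017 − (-0.26000)) = 0.09229 − (0.00002)/(0.26017) = 0.09223

0.092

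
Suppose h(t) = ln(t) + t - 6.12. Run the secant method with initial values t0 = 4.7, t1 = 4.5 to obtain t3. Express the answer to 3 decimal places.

h(4.7) = 0.12756, h(4.5) = -0.11592
t2 = 4.50000 − (-0.11592)·(4.50000 − 4.70000) / (-0.11592 − 0.12756) = 4.50000 − (0.02318)/(-0.24349) = 4.59522
h(4.59522) = 0.00024
t3 = 4.59522 − 0.00024·(4.59522 − 4.50000) / (0.00024 − (-0.11592)) = 4.59522 − (0.00002)/(0.11616) = 4.59503

4.595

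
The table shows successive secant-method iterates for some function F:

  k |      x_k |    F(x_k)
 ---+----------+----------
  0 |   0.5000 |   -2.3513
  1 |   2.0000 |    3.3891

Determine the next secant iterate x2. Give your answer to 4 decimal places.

1.1144

x2 = 2.0000 − 3.3891·(2.0000 − 0.5000) / (3.3891 − (-2.3513))
   = 2.0000 − (5.083650)/(5.740400) = 1.114408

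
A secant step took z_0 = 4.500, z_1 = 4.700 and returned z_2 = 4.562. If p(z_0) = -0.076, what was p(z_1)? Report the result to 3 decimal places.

The secant line through (4.500, -0.076) and (4.700, p(z_1)) crosses zero at z_2 = 4.562.
So (4.500, -0.076), (4.700, p(z_1)), (4.562, 0) are collinear:
p(z_1) = -0.076 · (4.700 − 4.562) / (4.500 − 4.562) = -0.076 · (0.13800)/(-0.06200) = 0.16916

0.169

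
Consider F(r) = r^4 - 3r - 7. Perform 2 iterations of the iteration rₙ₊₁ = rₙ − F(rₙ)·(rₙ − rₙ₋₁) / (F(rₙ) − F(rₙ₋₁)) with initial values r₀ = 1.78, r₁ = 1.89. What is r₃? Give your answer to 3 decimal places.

1.886

F(1.78) = -2.30124, F(1.89) = 0.08990
r₂ = 1.89000 − 0.08990·(1.89000 − 1.78000) / (0.08990 − (-2.30124)) = 1.89000 − (0.00989)/(2.39114) = 1.88586
F(1.88586) = -0.00901
r₃ = 1.88586 − (-0.00901)·(1.88586 − 1.89000) / (-0.00901 − 0.08990) = 1.88586 − (0.00004)/(-0.09891) = 1.88624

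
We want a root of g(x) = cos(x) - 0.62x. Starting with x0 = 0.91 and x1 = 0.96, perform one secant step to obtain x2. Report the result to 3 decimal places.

g(0.91) = 0.04955, g(0.96) = -0.02168
x2 = 0.96000 − (-0.02168)·(0.96000 − 0.91000) / (-0.02168 − 0.04955) = 0.96000 − (-0.00108)/(-0.07123) = 0.94478

0.945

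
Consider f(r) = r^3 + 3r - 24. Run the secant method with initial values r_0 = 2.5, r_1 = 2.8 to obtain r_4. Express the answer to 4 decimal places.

f(2.5) = -0.875000, f(2.8) = 6.352000
r_2 = 2.800000 − 6.352000·(2.800000 − 2.500000) / (6.352000 − (-0.875000)) = 2.800000 − (1.905600)/(7.227000) = 2.536322
f(2.536322) = -0.075051
r_3 = 2.536322 − (-0.075051)·(2.536322 − 2.800000) / (-0.075051 − 6.352000) = 2.536322 − (0.019789)/(-6.427051) = 2.539401
f(2.539401) = -0.006319
r_4 = 2.539401 − (-0.006319)·(2.539401 − 2.536322) / (-0.006319 − (-0.075051)) = 2.539401 − (-0.000019)/(0.068732) = 2.539684

2.5397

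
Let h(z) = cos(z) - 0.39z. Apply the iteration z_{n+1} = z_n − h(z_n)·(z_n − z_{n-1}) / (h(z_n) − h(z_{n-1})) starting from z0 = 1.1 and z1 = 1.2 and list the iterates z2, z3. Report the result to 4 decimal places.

h(1.1) = 0.024596, h(1.2) = -0.105642
z2 = 1.200000 − (-0.105642)·(1.200000 − 1.100000) / (-0.105642 − 0.024596) = 1.200000 − (-0.010564)/(-0.130238) = 1.118885
h(1.118885) = 0.000320
z3 = 1.118885 − 0.000320·(1.118885 − 1.200000) / (0.000320 − (-0.105642)) = 1.118885 − (-0.000026)/(0.105962) = 1.119130

1.1189, 1.1191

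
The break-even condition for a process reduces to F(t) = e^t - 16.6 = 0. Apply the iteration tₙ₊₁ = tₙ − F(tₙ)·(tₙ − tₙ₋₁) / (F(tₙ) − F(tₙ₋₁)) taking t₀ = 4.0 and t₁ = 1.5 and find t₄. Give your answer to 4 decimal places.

F(4.0) = 37.998150, F(1.5) = -12.118311
t₂ = 1.500000 − (-12.118311)·(1.500000 − 4.000000) / (-12.118311 − 37.998150) = 1.500000 − (30.295777)/(-50.116461) = 2.104508
F(2.104508) = -8.396938
t₃ = 2.104508 − (-8.396938)·(2.104508 − 1.500000) / (-8.396938 − (-12.118311)) = 2.104508 − (-5.076012)/(3.721373) = 3.468523
F(3.468523) = 15.489325
t₄ = 3.468523 − 15.489325·(3.468523 − 2.104508) / (15.489325 − (-8.396938)) = 3.468523 − (21.127686)/(23.886263) = 2.584011

2.5840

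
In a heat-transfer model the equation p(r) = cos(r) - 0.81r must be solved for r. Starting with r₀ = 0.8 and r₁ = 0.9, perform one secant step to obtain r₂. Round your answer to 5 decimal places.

p(0.8) = 0.0487067, p(0.9) = -0.1073900
r₂ = 0.9000000 − (-0.1073900)·(0.9000000 − 0.8000000) / (-0.1073900 − 0.0487067) = 0.9000000 − (-0.0107390)/(-0.1560967) = 0.8312029

0.83120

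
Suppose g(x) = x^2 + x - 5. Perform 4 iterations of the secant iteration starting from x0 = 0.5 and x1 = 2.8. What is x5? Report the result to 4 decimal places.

1.7912

g(0.5) = -4.250000, g(2.8) = 5.640000
x2 = 2.800000 − 5.640000·(2.800000 − 0.500000) / (5.640000 − (-4.250000)) = 2.800000 − (12.972000)/(9.890000) = 1.488372
g(1.488372) = -1.296376
x3 = 1.488372 − (-1.296376)·(1.488372 − 2.800000) / (-1.296376 − 5.640000) = 1.488372 − (1.700363)/(-6.936376) = 1.733509
g(1.733509) = -0.261436
x4 = 1.733509 − (-0.261436)·(1.733509 − 1.488372) / (-0.261436 − (-1.296376)) = 1.733509 − (-0.064088)/(1.034940) = 1.795433
g(1.795433) = 0.019015
x5 = 1.795433 − 0.019015·(1.795433 − 1.733509) / (0.019015 − (-0.261436)) = 1.795433 − (0.001177)/(0.280451) = 1.791235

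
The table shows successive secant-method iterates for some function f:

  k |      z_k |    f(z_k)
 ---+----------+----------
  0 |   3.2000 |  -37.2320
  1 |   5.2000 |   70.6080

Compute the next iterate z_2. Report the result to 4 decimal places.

3.8905

z_2 = 5.2000 − 70.6080·(5.2000 − 3.2000) / (70.6080 − (-37.2320))
   = 5.2000 − (141.216000)/(107.840000) = 3.890504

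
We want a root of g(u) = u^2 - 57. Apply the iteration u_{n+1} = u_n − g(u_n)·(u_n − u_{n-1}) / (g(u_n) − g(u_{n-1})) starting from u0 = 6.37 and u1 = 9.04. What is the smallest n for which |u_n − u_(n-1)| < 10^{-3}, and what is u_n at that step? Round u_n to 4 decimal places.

g(6.37) = -16.423100, g(9.04) = 24.721600
u2 = 9.040000 − 24.721600·(2.670000)/(41.144700) = 7.435743;  |Δ| = 1.604257
g(7.435743) = -1.709726
u3 = 7.435743 − (-1.709726)·(-1.604257)/(-26.431326) = 7.539515;  |Δ| = 0.103772
g(7.539515) = -0.155709
u4 = 7.539515 − (-0.155709)·(0.103772)/(1.554017) = 7.549913;  |Δ| = 0.010398
g(7.549913) = 0.001187
u5 = 7.549913 − 0.001187·(0.010398)/(0.156896) = 7.549834;  |Δ| = 0.000079
|u5 − u4| = 0.000079 < 10^{-3}

n = 5, u_n = 7.5498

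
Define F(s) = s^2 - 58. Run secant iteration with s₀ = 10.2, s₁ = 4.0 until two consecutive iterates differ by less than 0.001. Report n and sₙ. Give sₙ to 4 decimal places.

n = 6, sₙ = 7.6158

F(10.2) = 46.040000, F(4.0) = -42.000000
s₂ = 4.000000 − (-42.000000)·(-6.200000)/(-88.040000) = 6.957746;  |Δ| = 2.957746
F(6.957746) = -9.589764
s₃ = 6.957746 − (-9.589764)·(2.957746)/(32.410236) = 7.832905;  |Δ| = 0.875158
F(7.832905) = 3.354399
s₄ = 7.832905 − 3.354399·(0.875158)/(12.944163) = 7.606113;  |Δ| = 0.226792
F(7.606113) = -0.147044
s₅ = 7.606113 − (-0.147044)·(-0.226792)/(-3.501443) = 7.615637;  |Δ| = 0.009524
F(7.615637) = -0.002069
s₆ = 7.615637 − (-0.002069)·(0.009524)/(0.144975) = 7.615773;  |Δ| = 0.000136
|s₆ − s₅| = 0.000136 < 0.001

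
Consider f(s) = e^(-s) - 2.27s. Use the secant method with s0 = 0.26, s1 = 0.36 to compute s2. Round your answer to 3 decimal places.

0.320

f(0.26) = 0.18085, f(0.36) = -0.11952
s2 = 0.36000 − (-0.11952)·(0.36000 − 0.26000) / (-0.11952 − 0.18085) = 0.36000 − (-0.01195)/(-0.30038) = 0.32021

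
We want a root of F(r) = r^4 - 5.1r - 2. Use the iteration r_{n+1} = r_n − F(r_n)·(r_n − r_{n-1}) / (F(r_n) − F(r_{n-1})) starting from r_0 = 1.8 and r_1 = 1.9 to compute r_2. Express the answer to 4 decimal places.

F(1.8) = -0.682400, F(1.9) = 1.342100
r_2 = 1.900000 − 1.342100·(1.900000 − 1.800000) / (1.342100 − (-0.682400)) = 1.900000 − (0.134210)/(2.024500) = 1.833707

1.8337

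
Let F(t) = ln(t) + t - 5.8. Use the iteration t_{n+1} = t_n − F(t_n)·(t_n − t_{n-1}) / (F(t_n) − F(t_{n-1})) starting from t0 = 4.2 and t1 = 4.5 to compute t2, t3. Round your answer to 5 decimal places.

F(4.2) = -0.1649155, F(4.5) = 0.2040774
t2 = 4.5000000 − 0.2040774·(4.5000000 − 4.2000000) / (0.2040774 − (-0.1649155)) = 4.5000000 − (0.0612232)/(0.3689929) = 4.3340802
F(4.3340802) = 0.0005896
t3 = 4.3340802 − 0.0005896·(4.3340802 − 4.5000000) / (0.0005896 − 0.2040774) = 4.3340802 − (-0.0000978)/(-0.2034878) = 4.3335994

4.33408, 4.33360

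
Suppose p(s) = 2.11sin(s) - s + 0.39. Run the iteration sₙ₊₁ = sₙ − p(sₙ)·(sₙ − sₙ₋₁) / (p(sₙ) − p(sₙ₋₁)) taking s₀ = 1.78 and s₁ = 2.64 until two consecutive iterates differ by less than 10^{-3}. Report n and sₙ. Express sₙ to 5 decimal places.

p(1.78) = 0.6739948, p(2.64) = -1.2354643
s₂ = 2.6400000 − (-1.2354643)·(0.8600000)/(-1.9094591) = 2.0835601;  |Δ| = 0.5564399
p(2.0835601) = 0.1450770
s₃ = 2.0835601 − 0.1450770·(-0.5564399)/(1.3805413) = 2.1420347;  |Δ| = 0.0584746
p(2.1420347) = 0.0229650
s₄ = 2.1420347 − 0.0229650·(0.0584746)/(-0.1221120) = 2.1530317;  |Δ| = 0.0109970
p(2.1530317) = -0.0006848
s₅ = 2.1530317 − (-0.0006848)·(0.0109970)/(-0.0236497) = 2.1527133;  |Δ| = 0.0003184
|s₅ − s₄| = 0.0003184 < 10^{-3}

n = 5, sₙ = 2.15271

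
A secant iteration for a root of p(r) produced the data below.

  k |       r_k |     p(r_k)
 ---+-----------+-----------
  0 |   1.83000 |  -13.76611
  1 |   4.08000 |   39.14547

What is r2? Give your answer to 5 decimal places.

2.41539

r2 = 4.08000 − 39.14547·(4.08000 − 1.83000) / (39.14547 − (-13.76611))
   = 4.08000 − (88.0773075)/(52.9115800) = 2.4153869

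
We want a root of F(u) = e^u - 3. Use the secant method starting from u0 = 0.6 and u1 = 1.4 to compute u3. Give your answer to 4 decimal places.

F(0.6) = -1.177881, F(1.4) = 1.055200
u2 = 1.400000 − 1.055200·(1.400000 − 0.600000) / (1.055200 − (-1.177881)) = 1.400000 − (0.844160)/(2.233081) = 1.021975
F(1.021975) = -0.221322
u3 = 1.021975 − (-0.221322)·(1.021975 − 1.400000) / (-0.221322 − 1.055200) = 1.021975 − (0.083665)/(-1.276522) = 1.087517

1.0875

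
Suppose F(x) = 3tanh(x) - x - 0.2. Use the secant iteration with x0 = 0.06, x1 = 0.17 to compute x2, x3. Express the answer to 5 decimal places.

F(0.06) = -0.0802157, F(0.17) = 0.1351431
x2 = 0.1700000 − 0.1351431·(0.1700000 − 0.0600000) / (0.1351431 − (-0.0802157)) = 0.1700000 − (0.0148657)/(0.2153588) = 0.1009722
F(0.1009722) = 0.0009191
x3 = 0.1009722 − 0.0009191·(0.1009722 − 0.1700000) / (0.0009191 − 0.1351431) = 0.1009722 − (-0.0000634)/(-0.1342240) = 0.1004995

0.10097, 0.10050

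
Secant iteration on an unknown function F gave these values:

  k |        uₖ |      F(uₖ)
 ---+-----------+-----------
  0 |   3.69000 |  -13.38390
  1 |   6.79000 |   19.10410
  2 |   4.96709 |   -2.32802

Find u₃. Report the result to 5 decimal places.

5.16510

u₃ = 4.96709 − (-2.32802)·(4.96709 − 6.79000) / (-2.32802 − 19.10410)
   = 4.96709 − (4.2437709)/(-21.4321200) = 5.1650999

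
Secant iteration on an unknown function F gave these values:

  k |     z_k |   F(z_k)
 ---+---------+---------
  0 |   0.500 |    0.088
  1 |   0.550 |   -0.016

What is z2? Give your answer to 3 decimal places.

z2 = 0.550 − (-0.016)·(0.550 − 0.500) / (-0.016 − 0.088)
   = 0.550 − (-0.00080)/(-0.10400) = 0.54231

0.542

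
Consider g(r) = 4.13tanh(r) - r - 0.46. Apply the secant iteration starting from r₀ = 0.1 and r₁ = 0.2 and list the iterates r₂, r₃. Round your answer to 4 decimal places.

g(0.1) = -0.148371, g(0.2) = 0.155160
r₂ = 0.200000 − 0.155160·(0.200000 − 0.100000) / (0.155160 − (-0.148371)) = 0.200000 − (0.015516)/(0.303531) = 0.148882
g(0.148882) = 0.001496
r₃ = 0.148882 − 0.001496·(0.148882 − 0.200000) / (0.001496 − 0.155160) = 0.148882 − (-0.000076)/(-0.153664) = 0.148384

0.1489, 0.1484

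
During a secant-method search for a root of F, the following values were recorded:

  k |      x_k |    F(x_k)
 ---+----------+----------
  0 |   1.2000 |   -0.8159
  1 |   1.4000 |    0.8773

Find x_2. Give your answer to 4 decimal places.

x_2 = 1.4000 − 0.8773·(1.4000 − 1.2000) / (0.8773 − (-0.8159))
   = 1.4000 − (0.175460)/(1.693200) = 1.296374

1.2964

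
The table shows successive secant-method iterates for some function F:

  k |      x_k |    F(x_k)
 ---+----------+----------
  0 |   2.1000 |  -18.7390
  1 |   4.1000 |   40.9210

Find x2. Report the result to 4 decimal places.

2.7282

x2 = 4.1000 − 40.9210·(4.1000 − 2.1000) / (40.9210 − (-18.7390))
   = 4.1000 − (81.842000)/(59.660000) = 2.728193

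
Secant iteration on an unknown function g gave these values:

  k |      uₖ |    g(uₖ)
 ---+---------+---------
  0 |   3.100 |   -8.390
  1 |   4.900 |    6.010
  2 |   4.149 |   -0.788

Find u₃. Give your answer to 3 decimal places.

4.236

u₃ = 4.149 − (-0.788)·(4.149 − 4.900) / (-0.788 − 6.010)
   = 4.149 − (0.59179)/(-6.79800) = 4.23605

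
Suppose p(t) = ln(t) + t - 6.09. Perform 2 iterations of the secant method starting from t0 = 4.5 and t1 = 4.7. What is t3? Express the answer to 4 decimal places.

4.5704

p(4.5) = -0.085923, p(4.7) = 0.157563
t2 = 4.700000 − 0.157563·(4.700000 − 4.500000) / (0.157563 − (-0.085923)) = 4.700000 − (0.031513)/(0.243485) = 4.570577
p(4.570577) = 0.000217
t3 = 4.570577 − 0.000217·(4.570577 − 4.700000) / (0.000217 − 0.157563) = 4.570577 − (-0.000028)/(-0.157346) = 4.570399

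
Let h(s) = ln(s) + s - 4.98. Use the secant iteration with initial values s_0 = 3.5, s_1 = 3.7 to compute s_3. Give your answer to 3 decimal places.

3.678

h(3.5) = -0.22724, h(3.7) = 0.02833
s_2 = 3.70000 − 0.02833·(3.70000 − 3.50000) / (0.02833 − (-0.22724)) = 3.70000 − (0.00567)/(0.25557) = 3.67783
h(3.67783) = 0.00015
s_3 = 3.67783 − 0.00015·(3.67783 − 3.70000) / (0.00015 − 0.02833) = 3.67783 − (0.00000)/(-0.02818) = 3.67771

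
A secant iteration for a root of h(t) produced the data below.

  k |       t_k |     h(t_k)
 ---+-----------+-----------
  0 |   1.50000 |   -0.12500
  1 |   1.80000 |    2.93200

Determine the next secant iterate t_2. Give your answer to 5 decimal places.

1.51227

t_2 = 1.80000 − 2.93200·(1.80000 − 1.50000) / (2.93200 − (-0.12500))
   = 1.80000 − (0.8796000)/(3.0570000) = 1.5122669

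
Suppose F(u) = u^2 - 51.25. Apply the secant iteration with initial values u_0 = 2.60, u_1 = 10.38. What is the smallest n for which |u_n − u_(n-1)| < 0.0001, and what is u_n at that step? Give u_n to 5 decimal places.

F(2.60) = -44.4900000, F(10.38) = 56.4944000
u_2 = 10.3800000 − 56.4944000·(7.7800000)/(100.9844000) = 6.0275809;  |Δ| = 4.3524191
F(6.0275809) = -14.9182686
u_3 = 6.0275809 − (-14.9182686)·(-4.3524191)/(-71.4126686) = 6.9368111;  |Δ| = 0.9092302
F(6.9368111) = -3.1306514
u_4 = 6.9368111 − (-3.1306514)·(0.9092302)/(11.7876172) = 7.1782919;  |Δ| = 0.2414808
F(7.1782919) = 0.2778746
u_5 = 7.1782919 − 0.2778746·(0.2414808)/(3.4085260) = 7.1586056;  |Δ| = 0.0196863
F(7.1586056) = -0.0043663
u_6 = 7.1586056 − (-0.0043663)·(-0.0196863)/(-0.2822409) = 7.1589101;  |Δ| = 0.0003046
F(7.1589101) = -0.0000059
u_7 = 7.1589101 − (-0.0000059)·(0.0003046)/(0.0043604) = 7.1589105;  |Δ| = 0.0000004
|u_7 − u_6| = 0.0000004 < 0.0001

n = 7, u_n = 7.15891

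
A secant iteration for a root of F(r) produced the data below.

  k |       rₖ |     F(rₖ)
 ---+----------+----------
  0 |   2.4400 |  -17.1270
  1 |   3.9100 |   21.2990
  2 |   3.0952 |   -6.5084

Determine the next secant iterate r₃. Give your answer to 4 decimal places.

3.2859

r₃ = 3.0952 − (-6.5084)·(3.0952 − 3.9100) / (-6.5084 − 21.2990)
   = 3.0952 − (5.303044)/(-27.807400) = 3.285906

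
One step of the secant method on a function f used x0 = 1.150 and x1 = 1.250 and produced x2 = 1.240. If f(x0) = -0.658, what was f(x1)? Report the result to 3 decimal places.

The secant line through (1.150, -0.658) and (1.250, f(x1)) crosses zero at x2 = 1.240.
So (1.150, -0.658), (1.250, f(x1)), (1.240, 0) are collinear:
f(x1) = -0.658 · (1.250 − 1.240) / (1.150 − 1.240) = -0.658 · (0.01000)/(-0.09000) = 0.07311

0.073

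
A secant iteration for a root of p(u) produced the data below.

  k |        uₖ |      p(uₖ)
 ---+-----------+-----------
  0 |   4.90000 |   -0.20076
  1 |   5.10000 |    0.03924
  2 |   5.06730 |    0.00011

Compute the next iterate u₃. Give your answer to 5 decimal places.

5.06721

u₃ = 5.06730 − 0.00011·(5.06730 − 5.10000) / (0.00011 − 0.03924)
   = 5.06730 − (-0.0000036)/(-0.0391300) = 5.0672081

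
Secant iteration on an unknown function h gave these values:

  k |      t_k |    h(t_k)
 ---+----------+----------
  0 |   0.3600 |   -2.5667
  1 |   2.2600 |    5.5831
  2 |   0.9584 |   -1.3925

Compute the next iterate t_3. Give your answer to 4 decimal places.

t_3 = 0.9584 − (-1.3925)·(0.9584 − 2.2600) / (-1.3925 − 5.5831)
   = 0.9584 − (1.812478)/(-6.975600) = 1.218231

1.2182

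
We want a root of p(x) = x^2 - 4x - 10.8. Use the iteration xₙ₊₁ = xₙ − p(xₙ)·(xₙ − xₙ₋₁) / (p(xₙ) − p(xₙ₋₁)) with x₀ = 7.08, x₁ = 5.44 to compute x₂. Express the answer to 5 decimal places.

p(7.08) = 11.0064000, p(5.44) = -2.9664000
x₂ = 5.4400000 − (-2.9664000)·(5.4400000 − 7.0800000) / (-2.9664000 − 11.0064000) = 5.4400000 − (4.8648960)/(-13.9728000) = 5.7881690

5.78817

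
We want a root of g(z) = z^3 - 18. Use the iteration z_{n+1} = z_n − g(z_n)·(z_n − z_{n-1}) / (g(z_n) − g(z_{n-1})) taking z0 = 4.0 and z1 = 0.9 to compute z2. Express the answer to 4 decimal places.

1.7462

g(4.0) = 46.000000, g(0.9) = -17.271000
z2 = 0.900000 − (-17.271000)·(0.900000 − 4.000000) / (-17.271000 − 46.000000) = 0.900000 − (53.540100)/(-63.271000) = 1.746203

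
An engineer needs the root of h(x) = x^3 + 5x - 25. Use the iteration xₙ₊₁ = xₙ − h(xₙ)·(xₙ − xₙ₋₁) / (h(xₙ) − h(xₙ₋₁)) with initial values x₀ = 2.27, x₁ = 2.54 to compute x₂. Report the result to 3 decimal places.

h(2.27) = -1.95292, h(2.54) = 4.08706
x₂ = 2.54000 − 4.08706·(2.54000 − 2.27000) / (4.08706 − (-1.95292)) = 2.54000 − (1.10351)/(6.03998) = 2.35730

2.357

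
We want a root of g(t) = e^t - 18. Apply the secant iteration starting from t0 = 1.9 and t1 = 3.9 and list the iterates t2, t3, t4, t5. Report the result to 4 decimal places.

g(1.9) = -11.314106, g(3.9) = 31.402449
t2 = 3.900000 − 31.402449·(3.900000 − 1.900000) / (31.402449 − (-11.314106)) = 3.900000 − (62.804898)/(42.716555) = 2.429729
g(2.429729) = -6.644192
t3 = 2.429729 − (-6.644192)·(2.429729 − 3.900000) / (-6.644192 − 31.402449) = 2.429729 − (9.768761)/(-38.046641) = 2.686487
g(2.686487) = -3.319988
t4 = 2.686487 − (-3.319988)·(2.686487 − 2.429729) / (-3.319988 − (-6.644192)) = 2.686487 − (-0.852432)/(3.324204) = 2.942919
g(2.942919) = 0.971137
t5 = 2.942919 − 0.971137·(2.942919 − 2.686487) / (0.971137 − (-3.319988)) = 2.942919 − (0.249030)/(4.291125) = 2.884885

2.4297, 2.6865, 2.9429, 2.8849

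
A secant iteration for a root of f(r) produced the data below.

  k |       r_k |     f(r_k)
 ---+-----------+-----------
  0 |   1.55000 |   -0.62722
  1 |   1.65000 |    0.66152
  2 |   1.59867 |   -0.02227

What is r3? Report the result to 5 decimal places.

r3 = 1.59867 − (-0.02227)·(1.59867 − 1.65000) / (-0.02227 − 0.66152)
   = 1.59867 − (0.0011431)/(-0.6837900) = 1.6003417

1.60034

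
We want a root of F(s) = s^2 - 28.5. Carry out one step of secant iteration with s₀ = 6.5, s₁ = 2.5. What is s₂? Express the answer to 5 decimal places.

F(6.5) = 13.7500000, F(2.5) = -22.2500000
s₂ = 2.5000000 − (-22.2500000)·(2.5000000 − 6.5000000) / (-22.2500000 − 13.7500000) = 2.5000000 − (89.0000000)/(-36.0000000) = 4.9722222

4.97222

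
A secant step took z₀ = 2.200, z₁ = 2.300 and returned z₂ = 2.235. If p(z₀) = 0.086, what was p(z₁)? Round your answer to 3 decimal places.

The secant line through (2.200, 0.086) and (2.300, p(z₁)) crosses zero at z₂ = 2.235.
So (2.200, 0.086), (2.300, p(z₁)), (2.235, 0) are collinear:
p(z₁) = 0.086 · (2.300 − 2.235) / (2.200 − 2.235) = 0.086 · (0.06500)/(-0.03500) = -0.15971

-0.160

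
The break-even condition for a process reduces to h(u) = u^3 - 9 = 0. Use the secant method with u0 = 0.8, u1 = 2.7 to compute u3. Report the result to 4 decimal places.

1.9589

h(0.8) = -8.488000, h(2.7) = 10.683000
u2 = 2.700000 − 10.683000·(2.700000 − 0.800000) / (10.683000 − (-8.488000)) = 2.700000 − (20.297700)/(19.171000) = 1.641229
h(1.641229) = -4.579133
u3 = 1.641229 − (-4.579133)·(1.641229 − 2.700000) / (-4.579133 − 10.683000) = 1.641229 − (4.848253)/(-15.262133) = 1.958894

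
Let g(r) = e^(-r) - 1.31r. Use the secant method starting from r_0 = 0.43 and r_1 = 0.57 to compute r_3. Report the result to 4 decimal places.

0.4748

g(0.43) = 0.087209, g(0.57) = -0.181175
r_2 = 0.570000 − (-0.181175)·(0.570000 − 0.430000) / (-0.181175 − 0.087209) = 0.570000 − (-0.025364)/(-0.268384) = 0.475492
g(0.475492) = -0.001315
r_3 = 0.475492 − (-0.001315)·(0.475492 − 0.570000) / (-0.001315 − (-0.181175)) = 0.475492 − (0.000124)/(0.179859) = 0.474801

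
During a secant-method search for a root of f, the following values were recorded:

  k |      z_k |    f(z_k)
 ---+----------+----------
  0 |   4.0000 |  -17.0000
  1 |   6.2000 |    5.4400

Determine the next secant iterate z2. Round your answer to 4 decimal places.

5.6667

z2 = 6.2000 − 5.4400·(6.2000 − 4.0000) / (5.4400 − (-17.0000))
   = 6.2000 − (11.968000)/(22.440000) = 5.666667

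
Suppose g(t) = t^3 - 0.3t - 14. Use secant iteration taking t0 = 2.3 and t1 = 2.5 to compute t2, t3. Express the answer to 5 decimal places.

2.44850, 2.45157

g(2.3) = -2.5230000, g(2.5) = 0.8750000
t2 = 2.5000000 − 0.8750000·(2.5000000 − 2.3000000) / (0.8750000 − (-2.5230000)) = 2.5000000 − (0.1750000)/(3.3980000) = 2.4484991
g(2.4484991) = -0.0554353
t3 = 2.4484991 − (-0.0554353)·(2.4484991 − 2.5000000) / (-0.0554353 − 0.8750000) = 2.4484991 − (0.0028550)/(-0.9304353) = 2.4515675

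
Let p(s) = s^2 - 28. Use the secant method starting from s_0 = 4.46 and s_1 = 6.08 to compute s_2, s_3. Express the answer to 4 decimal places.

5.2293, 5.2872

p(4.46) = -8.108400, p(6.08) = 8.966400
s_2 = 6.080000 − 8.966400·(6.080000 − 4.460000) / (8.966400 − (-8.108400)) = 6.080000 − (14.525568)/(17.074800) = 5.229298
p(5.229298) = -0.654443
s_3 = 5.229298 − (-0.654443)·(5.229298 − 6.080000) / (-0.654443 − 8.966400) = 5.229298 − (0.556736)/(-9.620843) = 5.287166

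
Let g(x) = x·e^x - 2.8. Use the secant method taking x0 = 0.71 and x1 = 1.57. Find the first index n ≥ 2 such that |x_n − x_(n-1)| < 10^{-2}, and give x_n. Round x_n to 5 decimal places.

n = 5, x_n = 1.01475

g(0.71) = -1.3558662, g(1.57) = 4.7464377
x2 = 1.5700000 − 4.7464377·(0.8600000)/(6.1023039) = 0.9010827;  |Δ| = 0.6689173
g(0.9010827) = -0.5812931
x3 = 0.9010827 − (-0.5812931)·(-0.6689173)/(-5.3277308) = 0.9740663;  |Δ| = 0.0729836
g(0.9740663) = -0.2199972
x4 = 0.9740663 − (-0.2199972)·(0.0729836)/(0.3612959) = 1.0185069;  |Δ| = 0.0444406
g(1.0185069) = 0.0203038
x5 = 1.0185069 − 0.0203038·(0.0444406)/(0.2403010) = 1.0147520;  |Δ| = 0.0037549
|x5 − x4| = 0.0037549 < 10^{-2}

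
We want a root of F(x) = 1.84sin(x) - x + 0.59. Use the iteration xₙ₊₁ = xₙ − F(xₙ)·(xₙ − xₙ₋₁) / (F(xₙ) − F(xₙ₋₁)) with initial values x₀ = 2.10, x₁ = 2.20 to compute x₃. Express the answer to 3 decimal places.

F(2.10) = 0.07831, F(2.20) = -0.12237
x₂ = 2.20000 − (-0.12237)·(2.20000 − 2.10000) / (-0.12237 − 0.07831) = 2.20000 − (-0.01224)/(-0.20067) = 2.13902
F(2.13902) = 0.00184
x₃ = 2.13902 − 0.00184·(2.13902 − 2.20000) / (0.00184 − (-0.12237)) = 2.13902 − (-0.00011)/(0.12420) = 2.13992

2.140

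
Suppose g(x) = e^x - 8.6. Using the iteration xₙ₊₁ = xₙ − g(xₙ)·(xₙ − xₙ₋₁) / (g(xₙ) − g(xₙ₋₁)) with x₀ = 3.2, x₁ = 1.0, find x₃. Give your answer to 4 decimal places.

2.5851

g(3.2) = 15.932530, g(1.0) = -5.881718
x₂ = 1.000000 − (-5.881718)·(1.000000 − 3.200000) / (-5.881718 − 15.932530) = 1.000000 − (12.939780)/(-21.814248) = 1.593180
g(1.593180) = -3.680631
x₃ = 1.593180 − (-3.680631)·(1.593180 − 1.000000) / (-3.680631 − (-5.881718)) = 1.593180 − (-2.183278)/(2.201087) = 2.585089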